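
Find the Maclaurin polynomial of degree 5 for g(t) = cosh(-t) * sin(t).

-t^5/30 + t^3/3 + t

Expand each factor separately, then convolve coefficients.
[t^0] = 0;  [t^1] = 1;  [t^2] = 0;  [t^3] = 1/3;  [t^4] = 0;  [t^5] = -1/30.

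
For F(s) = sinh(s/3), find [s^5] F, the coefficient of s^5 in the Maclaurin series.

Use the known series and substitute for the argument.
F(0) = 0
F′(0) = 1/3
F′′(0) = 0
F′′′(0) = 1/27
F^(4)(0) = 0
F^(5)(0) = 1/243
So c_5 = F^(5)(0)/5! = 1/29160.

1/29160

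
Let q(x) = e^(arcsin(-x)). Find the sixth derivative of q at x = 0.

85

Substitute the inner expansion into the outer series and collect powers.
The coefficient of x^6 in the expansion is 17/144, so q^(6)(0) = 6! * (17/144) = 85.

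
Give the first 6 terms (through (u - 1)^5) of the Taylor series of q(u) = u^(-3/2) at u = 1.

-693*(u - 1)^5/256 + 315*(u - 1)^4/128 - 35*(u - 1)^3/16 + 15*(u - 1)^2/8 - 3*(u - 1)/2 + 1

Use the known series and substitute for the argument.
[(u - 1)^0] = 1;  [(u - 1)^1] = -3/2;  [(u - 1)^2] = 15/8;  [(u - 1)^3] = -35/16;  [(u - 1)^4] = 315/128;  [(u - 1)^5] = -693/256.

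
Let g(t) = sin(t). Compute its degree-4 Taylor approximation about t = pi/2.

(t - pi/2)^4/24 - (t - pi/2)^2/2 + 1

g(pi/2) = 1
g′(pi/2) = 0
g′′(pi/2) = -1
g′′′(pi/2) = 0
g^(4)(pi/2) = 1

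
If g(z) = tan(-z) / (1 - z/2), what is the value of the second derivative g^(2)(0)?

Expand each factor separately, then convolve coefficients.
The coefficient of z^2 in the expansion is -1/2, so g′′(0) = 2! * (-1/2) = -1.

-1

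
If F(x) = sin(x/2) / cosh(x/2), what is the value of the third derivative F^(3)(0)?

Write the quotient as an unknown series and match coefficients against numerator = denominator · series.
The coefficient of x^3 in the expansion is -1/12, so F′′′(0) = 3! * (-1/12) = -1/2.

-1/2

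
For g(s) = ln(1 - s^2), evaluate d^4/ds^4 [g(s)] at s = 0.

Use the known series and substitute for the argument.
The coefficient of s^4 in the expansion is -1/2, so g^(4)(0) = 4! * (-1/2) = -12.

-12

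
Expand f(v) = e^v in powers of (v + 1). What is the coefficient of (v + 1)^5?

e^(-1)/120

Differentiate repeatedly and evaluate at the center.
[(v + 1)^0] = e^(-1);  [(v + 1)^1] = e^(-1);  [(v + 1)^2] = e^(-1)/2;  [(v + 1)^3] = e^(-1)/6;  [(v + 1)^4] = e^(-1)/24;  [(v + 1)^5] = e^(-1)/120.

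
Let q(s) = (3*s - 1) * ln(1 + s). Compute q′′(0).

7

Distribute the polynomial across the series and collect like powers.
The coefficient of s^2 in the expansion is 7/2, so q′′(0) = 2! * (7/2) = 7.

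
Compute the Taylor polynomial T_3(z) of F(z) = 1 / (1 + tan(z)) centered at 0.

Write 1/(1+u) = 1 - u + u^2 - u^3 + ... and substitute the series for u.
F(0) = 1
F′(0) = -1
F′′(0) = 2
F′′′(0) = -8

-4*z^3/3 + z^2 - z + 1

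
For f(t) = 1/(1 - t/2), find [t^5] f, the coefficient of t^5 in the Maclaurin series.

1/32

Differentiate repeatedly and evaluate at the center.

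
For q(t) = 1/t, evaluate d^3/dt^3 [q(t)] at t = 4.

Differentiate repeatedly and evaluate at the center.
The coefficient of (t - 4)^3 in the expansion is -1/256, so q′′′(4) = 3! * (-1/256) = -3/128.

-3/128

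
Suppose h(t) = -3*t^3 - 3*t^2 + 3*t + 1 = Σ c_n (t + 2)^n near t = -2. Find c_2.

15

[(t + 2)^0] = 7;  [(t + 2)^1] = -21;  [(t + 2)^2] = 15.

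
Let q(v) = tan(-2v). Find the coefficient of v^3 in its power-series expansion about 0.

-8/3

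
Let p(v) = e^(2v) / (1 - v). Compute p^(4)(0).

168

Use 1/(1 - r) = Σ r^k on the denominator, then take the Cauchy product.
From the series, [v^4] p = 7; multiply by 4! = 24 to get 168.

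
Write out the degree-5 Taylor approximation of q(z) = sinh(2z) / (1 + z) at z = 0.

Expand each factor separately, then convolve coefficients.
q(0) = 0
q′(0) = 2
q′′(0) = -4
q′′′(0) = 20
q^(4)(0) = -80
q^(5)(0) = 432
The Taylor polynomial is Σ q^(k)(0)/k! · z^k.

18*z^5/5 - 10*z^4/3 + 10*z^3/3 - 2*z^2 + 2*z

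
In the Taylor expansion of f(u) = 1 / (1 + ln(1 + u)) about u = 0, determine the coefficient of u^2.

3/2

Use the geometric series for the reciprocal, then substitute.
[u^0] = 1;  [u^1] = -1;  [u^2] = 3/2.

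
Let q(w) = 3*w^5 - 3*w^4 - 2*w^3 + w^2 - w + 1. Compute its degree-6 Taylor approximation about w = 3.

3*(w - 3)^5 + 42*(w - 3)^4 + 232*(w - 3)^3 + 631*(w - 3)^2 + 842*(w - 3) + 439

Differentiate repeatedly and evaluate at the center.
q(3) = 439
q′(3) = 842
q′′(3) = 1262
q′′′(3) = 1392
q^(4)(3) = 1008
q^(5)(3) = 360
q^(6)(3) = 0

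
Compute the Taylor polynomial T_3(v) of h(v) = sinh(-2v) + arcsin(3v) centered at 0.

19*v^3/6 + v

Combine the two series term by term.
h(0) = 0
h′(0) = 1
h′′(0) = 0
h′′′(0) = 19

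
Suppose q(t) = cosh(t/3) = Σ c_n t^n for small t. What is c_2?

q(0) = 1
q′(0) = 0
q′′(0) = 1/9
Dividing each by k! gives the coefficients c_0, ..., c_2.

1/18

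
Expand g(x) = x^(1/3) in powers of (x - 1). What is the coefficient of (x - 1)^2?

g(1) = 1
g′(1) = 1/3
g′′(1) = -2/9
So c_2 = g′′(1)/2! = -1/9.

-1/9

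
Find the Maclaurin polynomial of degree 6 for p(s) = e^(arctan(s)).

29*s^6/144 + s^5/24 - 7*s^4/24 - s^3/6 + s^2/2 + s + 1

Let u equal the inner series; expand the outer function in u and truncate.
p(0) = 1
p′(0) = 1
p′′(0) = 1
p′′′(0) = -1
p^(4)(0) = -7
p^(5)(0) = 5
p^(6)(0) = 145
The Taylor polynomial is Σ p^(k)(0)/k! · s^k.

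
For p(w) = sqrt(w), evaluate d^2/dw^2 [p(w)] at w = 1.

-1/4

The coefficient of (w - 1)^2 in the expansion is -1/8, so p′′(1) = 2! * (-1/8) = -1/4.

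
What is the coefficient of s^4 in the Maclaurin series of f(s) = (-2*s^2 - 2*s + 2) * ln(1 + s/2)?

13/96

Multiply each power in the prefactor through the base expansion.
[s^0] = 0;  [s^1] = 1;  [s^2] = -5/4;  [s^3] = -2/3;  [s^4] = 13/96.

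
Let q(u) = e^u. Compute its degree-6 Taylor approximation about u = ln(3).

q(ln(3)) = 3
q′(ln(3)) = 3
q′′(ln(3)) = 3
q′′′(ln(3)) = 3
q^(4)(ln(3)) = 3
q^(5)(ln(3)) = 3
q^(6)(ln(3)) = 3
Dividing each by k! gives the coefficients c_0, ..., c_6.

(u - ln(3))^6/240 + (u - ln(3))^5/40 + (u - ln(3))^4/8 + (u - ln(3))^3/2 + 3*(u - ln(3))^2/2 + 3*(u - ln(3)) + 3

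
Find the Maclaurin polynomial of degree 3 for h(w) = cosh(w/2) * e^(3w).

39*w^3/8 + 37*w^2/8 + 3*w + 1

Write out both Maclaurin series and multiply, keeping only the needed powers.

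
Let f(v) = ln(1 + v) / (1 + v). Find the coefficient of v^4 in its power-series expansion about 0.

Expand each factor separately, then convolve coefficients.
f(0) = 0
f′(0) = 1
f′′(0) = -3
f′′′(0) = 11
f^(4)(0) = -50
The Taylor polynomial is Σ f^(k)(0)/k! · v^k.

-25/12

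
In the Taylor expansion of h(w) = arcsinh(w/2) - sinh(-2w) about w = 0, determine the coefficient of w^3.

21/16

Expand each term separately and add.
h(0) = 0
h′(0) = 5/2
h′′(0) = 0
h′′′(0) = 63/8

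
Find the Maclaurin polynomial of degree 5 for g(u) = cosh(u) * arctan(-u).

-3*u^5/40 - u^3/6 - u

Take the Cauchy product of the two expansions.
g(0) = 0
g′(0) = -1
g′′(0) = 0
g′′′(0) = -1
g^(4)(0) = 0
g^(5)(0) = -9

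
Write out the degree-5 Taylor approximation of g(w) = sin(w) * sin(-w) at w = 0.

Write out both Maclaurin series and multiply, keeping only the needed powers.

w^4/3 - w^2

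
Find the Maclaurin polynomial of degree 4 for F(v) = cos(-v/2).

v^4/384 - v^2/8 + 1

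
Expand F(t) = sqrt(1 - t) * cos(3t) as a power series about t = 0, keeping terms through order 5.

Write out both Maclaurin series and multiply, keeping only the needed powers.

-367*t^5/256 + 499*t^4/128 + 35*t^3/16 - 37*t^2/8 - t/2 + 1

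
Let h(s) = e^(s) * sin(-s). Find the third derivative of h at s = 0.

Write out both Maclaurin series and multiply, keeping only the needed powers.
The coefficient of s^3 in the expansion is -1/3, so h′′′(0) = 3! * (-1/3) = -2.

-2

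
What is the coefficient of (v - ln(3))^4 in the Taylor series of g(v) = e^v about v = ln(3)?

g(ln(3)) = 3
g′(ln(3)) = 3
g′′(ln(3)) = 3
g′′′(ln(3)) = 3
g^(4)(ln(3)) = 3
So c_4 = g^(4)(ln(3))/4! = 1/8.

1/8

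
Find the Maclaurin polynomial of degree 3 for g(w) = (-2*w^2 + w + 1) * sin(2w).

-16*w^3/3 + 2*w^2 + 2*w

Distribute the polynomial across the series and collect like powers.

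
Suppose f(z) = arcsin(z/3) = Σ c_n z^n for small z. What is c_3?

1/162

Apply the Taylor formula c_k = f^(k)(a)/k!.
[z^0] = 0;  [z^1] = 1/3;  [z^2] = 0;  [z^3] = 1/162.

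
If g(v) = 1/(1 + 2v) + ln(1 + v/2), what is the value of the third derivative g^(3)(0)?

Combine the two series term by term.
The coefficient of v^3 in the expansion is -191/24, so g′′′(0) = 3! * (-191/24) = -191/4.

-191/4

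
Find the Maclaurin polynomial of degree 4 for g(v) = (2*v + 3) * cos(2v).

2*v^4 - 4*v^3 - 6*v^2 + 2*v + 3

Multiply each power in the prefactor through the base expansion.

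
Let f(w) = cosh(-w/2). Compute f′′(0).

Differentiate repeatedly and evaluate at the center.
The coefficient of w^2 in the expansion is 1/8, so f′′(0) = 2! * (1/8) = 1/4.

1/4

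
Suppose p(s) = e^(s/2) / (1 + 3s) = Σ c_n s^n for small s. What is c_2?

Take the Cauchy product of the two expansions.
p(0) = 1
p′(0) = -5/2
p′′(0) = 61/4
The Taylor polynomial is Σ p^(k)(0)/k! · s^k.

61/8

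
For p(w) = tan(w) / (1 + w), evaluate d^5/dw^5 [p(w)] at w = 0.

176

Multiply the two series term by term and collect like powers.
From the series, [w^5] p = 22/15; multiply by 5! = 120 to get 176.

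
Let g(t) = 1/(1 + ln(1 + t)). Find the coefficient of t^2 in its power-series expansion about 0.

3/2

Compose series: expand the inner function first, then feed it into the outer expansion.
g(0) = 1
g′(0) = -1
g′′(0) = 3
So c_2 = g′′(0)/2! = 3/2.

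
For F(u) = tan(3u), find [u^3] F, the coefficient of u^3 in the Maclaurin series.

c_3 = F′′′(0)/3! = 9.

9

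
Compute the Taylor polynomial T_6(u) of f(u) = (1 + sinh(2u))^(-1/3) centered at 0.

455296*u^6/32805 - 24964*u^5/3645 + 848*u^4/243 - 148*u^3/81 + 8*u^2/9 - 2*u/3 + 1

Let u equal the inner series; expand the outer function in u and truncate.
f(0) = 1
f′(0) = -2/3
f′′(0) = 16/9
f′′′(0) = -296/27
f^(4)(0) = 6784/81
f^(5)(0) = -199712/243
f^(6)(0) = 7284736/729
The Taylor polynomial is Σ f^(k)(0)/k! · u^k.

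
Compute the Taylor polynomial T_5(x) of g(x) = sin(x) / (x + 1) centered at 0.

Use 1/(1 - r) = Σ r^k on the denominator, then take the Cauchy product.
g(0) = 0
g′(0) = 1
g′′(0) = -2
g′′′(0) = 5
g^(4)(0) = -20
g^(5)(0) = 101

101*x^5/120 - 5*x^4/6 + 5*x^3/6 - x^2 + x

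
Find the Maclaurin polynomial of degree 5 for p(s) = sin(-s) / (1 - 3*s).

-9541*s^5/120 - 53*s^4/2 - 53*s^3/6 - 3*s^2 - s

Expand 1/(denominator) as a geometric series and multiply by the numerator's series.
[s^0] = 0;  [s^1] = -1;  [s^2] = -3;  [s^3] = -53/6;  [s^4] = -53/2;  [s^5] = -9541/120.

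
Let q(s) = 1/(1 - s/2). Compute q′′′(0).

The coefficient of s^3 in the expansion is 1/8, so q′′′(0) = 3! * (1/8) = 3/4.

3/4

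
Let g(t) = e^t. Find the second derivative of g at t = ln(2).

2

The coefficient of (t - ln(2))^2 in the expansion is 1, so g′′(ln(2)) = 2! * (1) = 2.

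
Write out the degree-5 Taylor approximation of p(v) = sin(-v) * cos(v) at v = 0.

-2*v^5/15 + 2*v^3/3 - v

Take the Cauchy product of the two expansions.
p(0) = 0
p′(0) = -1
p′′(0) = 0
p′′′(0) = 4
p^(4)(0) = 0
p^(5)(0) = -16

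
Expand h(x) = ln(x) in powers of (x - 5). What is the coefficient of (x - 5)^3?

Differentiate repeatedly and evaluate at the center.
h(5) = ln(5)
h′(5) = 1/5
h′′(5) = -1/25
h′′′(5) = 2/125
So c_3 = h′′′(5)/3! = 1/375.

1/375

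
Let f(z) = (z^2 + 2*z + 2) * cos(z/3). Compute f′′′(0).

-2/3

Shift and add copies of the series according to the polynomial's terms.
From the series, [z^3] f = -1/9; multiply by 3! = 6 to get -2/3.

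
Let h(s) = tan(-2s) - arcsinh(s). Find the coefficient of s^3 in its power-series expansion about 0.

-5/2

Expand each term separately and add.
h(0) = 0
h′(0) = -3
h′′(0) = 0
h′′′(0) = -15
Dividing each by k! gives the coefficients c_0, ..., c_3.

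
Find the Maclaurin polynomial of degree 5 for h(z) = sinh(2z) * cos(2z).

Take the Cauchy product of the two expansions.
h(0) = 0
h′(0) = 2
h′′(0) = 0
h′′′(0) = -16
h^(4)(0) = 0
h^(5)(0) = -128
The Taylor polynomial is Σ h^(k)(0)/k! · z^k.

-16*z^5/15 - 8*z^3/3 + 2*z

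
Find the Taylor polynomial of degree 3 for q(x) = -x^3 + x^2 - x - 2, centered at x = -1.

Compute the successive derivatives at the expansion point and divide by k!.
q(-1) = 1
q′(-1) = -6
q′′(-1) = 8
q′′′(-1) = -6
Then c_k = q^(k)(-1)/k! gives each Taylor coefficient.

-(x + 1)^3 + 4*(x + 1)^2 - 6*(x + 1) + 1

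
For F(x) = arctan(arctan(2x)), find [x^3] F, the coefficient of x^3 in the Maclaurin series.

Plug the Maclaurin series of the inner function into that of the outer and collect terms.
[x^0] = 0;  [x^1] = 2;  [x^2] = 0;  [x^3] = -16/3.

-16/3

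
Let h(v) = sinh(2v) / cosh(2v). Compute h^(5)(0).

Divide the numerator series by the denominator series (power-series long division).
The coefficient of v^5 in the expansion is 64/15, so h^(5)(0) = 5! * (64/15) = 512.

512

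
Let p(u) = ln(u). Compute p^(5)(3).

Differentiate repeatedly and evaluate at the center.
The coefficient of (u - 3)^5 in the expansion is 1/1215, so p^(5)(3) = 5! * (1/1215) = 8/81.

8/81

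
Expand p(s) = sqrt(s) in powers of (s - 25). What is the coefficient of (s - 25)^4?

-1/2000000

Compute the successive derivatives at the expansion point and divide by k!.
So c_4 = p^(4)(25)/4! = -1/2000000.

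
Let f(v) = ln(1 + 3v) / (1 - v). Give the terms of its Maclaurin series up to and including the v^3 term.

Expand each factor separately, then convolve coefficients.
[v^0] = 0;  [v^1] = 3;  [v^2] = -3/2;  [v^3] = 15/2.

15*v^3/2 - 3*v^2/2 + 3*v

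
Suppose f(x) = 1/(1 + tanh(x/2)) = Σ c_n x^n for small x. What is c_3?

Let u equal the inner series; expand the outer function in u and truncate.
So c_3 = f′′′(0)/3! = -1/12.

-1/12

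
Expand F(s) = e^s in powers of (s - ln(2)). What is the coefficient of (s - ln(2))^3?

F(ln(2)) = 2
F′(ln(2)) = 2
F′′(ln(2)) = 2
F′′′(ln(2)) = 2

1/3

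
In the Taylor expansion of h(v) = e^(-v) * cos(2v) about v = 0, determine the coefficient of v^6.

13/80

Multiply the two series term by term and collect like powers.
h(0) = 1
h′(0) = -1
h′′(0) = -3
h′′′(0) = 11
h^(4)(0) = -7
h^(5)(0) = -41
h^(6)(0) = 117
So c_6 = h^(6)(0)/6! = 13/80.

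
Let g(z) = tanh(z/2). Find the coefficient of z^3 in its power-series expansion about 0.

-1/24

g(0) = 0
g′(0) = 1/2
g′′(0) = 0
g′′′(0) = -1/4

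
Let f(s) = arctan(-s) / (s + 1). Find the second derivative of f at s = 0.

2

Use 1/(1 - r) = Σ r^k on the denominator, then take the Cauchy product.
From the series, [s^2] f = 1; multiply by 2! = 2 to get 2.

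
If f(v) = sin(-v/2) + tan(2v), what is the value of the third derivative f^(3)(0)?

129/8

Add the two expansions coefficient-wise.
From the series, [v^3] f = 43/16; multiply by 3! = 6 to get 129/8.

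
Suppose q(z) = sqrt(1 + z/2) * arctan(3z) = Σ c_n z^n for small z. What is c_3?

Expand each factor separately, then convolve coefficients.
q(0) = 0
q′(0) = 3
q′′(0) = 3/2
q′′′(0) = -873/16
Dividing each by k! gives the coefficients c_0, ..., c_3.

-291/32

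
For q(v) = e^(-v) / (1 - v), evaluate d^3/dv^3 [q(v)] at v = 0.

2

Write out both Maclaurin series and multiply, keeping only the needed powers.
From the series, [v^3] q = 1/3; multiply by 3! = 6 to get 2.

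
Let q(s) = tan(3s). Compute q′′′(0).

54

Differentiate repeatedly and evaluate at the center.
The coefficient of s^3 in the expansion is 9, so q′′′(0) = 3! * (9) = 54.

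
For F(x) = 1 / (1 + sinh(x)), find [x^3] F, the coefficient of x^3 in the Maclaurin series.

-7/6

Expand as Σ (-1)^k u^k with u equal to the inner function's series.
F(0) = 1
F′(0) = -1
F′′(0) = 2
F′′′(0) = -7
The Taylor polynomial is Σ F^(k)(0)/k! · x^k.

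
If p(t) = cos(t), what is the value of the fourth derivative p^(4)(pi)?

Apply the Taylor formula c_k = f^(k)(a)/k!.
The coefficient of (t - pi)^4 in the expansion is -1/24, so p^(4)(pi) = 4! * (-1/24) = -1.

-1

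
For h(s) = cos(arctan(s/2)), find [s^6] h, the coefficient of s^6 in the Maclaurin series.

Let u equal the inner series; expand the outer function in u and truncate.
h(0) = 1
h′(0) = 0
h′′(0) = -1/4
h′′′(0) = 0
h^(4)(0) = 9/16
h^(5)(0) = 0
h^(6)(0) = -225/64
So c_6 = h^(6)(0)/6! = -5/1024.

-5/1024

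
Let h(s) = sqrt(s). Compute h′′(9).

The coefficient of (s - 9)^2 in the expansion is -1/216, so h′′(9) = 2! * (-1/216) = -1/108.

-1/108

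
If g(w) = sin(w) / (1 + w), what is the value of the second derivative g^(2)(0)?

-2

Write out both Maclaurin series and multiply, keeping only the needed powers.
The coefficient of w^2 in the expansion is -1, so g′′(0) = 2! * (-1) = -2.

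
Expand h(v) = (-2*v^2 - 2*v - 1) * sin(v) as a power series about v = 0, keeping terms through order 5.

13*v^5/40 + v^4/3 - 11*v^3/6 - 2*v^2 - v

Shift and add copies of the series according to the polynomial's terms.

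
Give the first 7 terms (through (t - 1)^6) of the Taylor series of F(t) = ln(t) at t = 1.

F(1) = 0
F′(1) = 1
F′′(1) = -1
F′′′(1) = 2
F^(4)(1) = -6
F^(5)(1) = 24
F^(6)(1) = -120
The Taylor polynomial is Σ F^(k)(1)/k! · (t - 1)^k.

-(t - 1)^6/6 + (t - 1)^5/5 - (t - 1)^4/4 + (t - 1)^3/3 - (t - 1)^2/2 + (t - 1)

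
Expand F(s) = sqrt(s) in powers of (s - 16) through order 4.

Differentiate repeatedly and evaluate at the center.
F(16) = 4
F′(16) = 1/8
F′′(16) = -1/256
F′′′(16) = 3/8192
F^(4)(16) = -15/262144
Dividing each by k! gives the coefficients c_0, ..., c_4.

-5*(s - 16)^4/2097152 + (s - 16)^3/16384 - (s - 16)^2/512 + (s - 16)/8 + 4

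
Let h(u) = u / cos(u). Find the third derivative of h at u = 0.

Divide the numerator series by the denominator series (power-series long division).
The coefficient of u^3 in the expansion is 1/2, so h′′′(0) = 3! * (1/2) = 3.

3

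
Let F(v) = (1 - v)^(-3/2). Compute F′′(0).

The coefficient of v^2 in the expansion is 15/8, so F′′(0) = 2! * (15/8) = 15/4.

15/4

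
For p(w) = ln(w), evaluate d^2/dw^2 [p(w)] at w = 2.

-1/4

Apply the Taylor formula c_k = f^(k)(a)/k!.
The coefficient of (w - 2)^2 in the expansion is -1/8, so p′′(2) = 2! * (-1/8) = -1/4.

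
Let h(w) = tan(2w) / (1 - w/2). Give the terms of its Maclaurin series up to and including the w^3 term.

19*w^3/6 + w^2 + 2*w

Multiply the two series term by term and collect like powers.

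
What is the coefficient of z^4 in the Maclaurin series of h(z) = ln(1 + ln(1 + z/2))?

-35/384

Compose series: expand the inner function first, then feed it into the outer expansion.
h(0) = 0
h′(0) = 1/2
h′′(0) = -1/2
h′′′(0) = 7/8
h^(4)(0) = -35/16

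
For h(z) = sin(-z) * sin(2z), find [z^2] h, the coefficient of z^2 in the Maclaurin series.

Take the Cauchy product of the two expansions.
h(0) = 0
h′(0) = 0
h′′(0) = -4
Then c_k = h^(k)(0)/k! gives each Taylor coefficient.

-2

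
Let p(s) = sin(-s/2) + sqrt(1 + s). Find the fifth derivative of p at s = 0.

13/4

Add the two expansions coefficient-wise.
From the series, [s^5] p = 13/480; multiply by 5! = 120 to get 13/4.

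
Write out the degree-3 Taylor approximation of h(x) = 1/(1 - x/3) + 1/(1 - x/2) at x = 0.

Add the two expansions coefficient-wise.

35*x^3/216 + 13*x^2/36 + 5*x/6 + 2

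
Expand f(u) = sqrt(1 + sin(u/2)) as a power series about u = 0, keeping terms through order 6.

Compose series: expand the inner function first, then feed it into the outer expansion.
[u^0] = 1;  [u^1] = 1/4;  [u^2] = -1/32;  [u^3] = -1/384;  [u^4] = 1/6144;  [u^5] = 1/122880;  [u^6] = -1/2949120.

-u^6/2949120 + u^5/122880 + u^4/6144 - u^3/384 - u^2/32 + u/4 + 1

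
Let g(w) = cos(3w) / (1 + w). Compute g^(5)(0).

15

Expand each factor separately, then convolve coefficients.
The coefficient of w^5 in the expansion is 1/8, so g^(5)(0) = 5! * (1/8) = 15.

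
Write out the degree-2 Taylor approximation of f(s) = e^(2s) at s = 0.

2*s^2 + 2*s + 1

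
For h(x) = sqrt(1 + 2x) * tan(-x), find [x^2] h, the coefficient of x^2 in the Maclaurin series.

Write out both Maclaurin series and multiply, keeping only the needed powers.
h(0) = 0
h′(0) = -1
h′′(0) = -2
So c_2 = h′′(0)/2! = -1.

-1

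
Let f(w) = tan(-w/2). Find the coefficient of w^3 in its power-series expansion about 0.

-1/24

[w^0] = 0;  [w^1] = -1/2;  [w^2] = 0;  [w^3] = -1/24.
So c_3 = f′′′(0)/3! = -1/24.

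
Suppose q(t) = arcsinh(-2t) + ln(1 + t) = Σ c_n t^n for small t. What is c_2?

-1/2

Add the two expansions coefficient-wise.
q(0) = 0
q′(0) = -1
q′′(0) = -1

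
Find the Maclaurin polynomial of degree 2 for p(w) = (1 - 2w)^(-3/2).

15*w^2/2 + 3*w + 1

Use the known series and substitute for the argument.
[w^0] = 1;  [w^1] = 3;  [w^2] = 15/2.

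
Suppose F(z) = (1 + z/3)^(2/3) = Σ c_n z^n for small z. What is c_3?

4/2187

Use the known series and substitute for the argument.
[z^0] = 1;  [z^1] = 2/9;  [z^2] = -1/81;  [z^3] = 4/2187.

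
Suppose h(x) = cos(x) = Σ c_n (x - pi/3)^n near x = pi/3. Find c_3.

h(pi/3) = 1/2
h′(pi/3) = -sqrt(3)/2
h′′(pi/3) = -1/2
h′′′(pi/3) = sqrt(3)/2
So c_3 = h′′′(pi/3)/3! = sqrt(3)/12.

sqrt(3)/12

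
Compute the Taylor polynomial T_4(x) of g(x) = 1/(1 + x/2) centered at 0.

x^4/16 - x^3/8 + x^2/4 - x/2 + 1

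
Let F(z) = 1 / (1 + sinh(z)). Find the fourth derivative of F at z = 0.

Expand as Σ (-1)^k u^k with u equal to the inner function's series.
The coefficient of z^4 in the expansion is 4/3, so F^(4)(0) = 4! * (4/3) = 32.

32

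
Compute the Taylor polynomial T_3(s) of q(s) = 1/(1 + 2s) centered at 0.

-8*s^3 + 4*s^2 - 2*s + 1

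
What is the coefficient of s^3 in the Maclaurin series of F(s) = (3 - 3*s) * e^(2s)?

-2

Shift and add copies of the series according to the polynomial's terms.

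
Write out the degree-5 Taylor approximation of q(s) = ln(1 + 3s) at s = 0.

Differentiate repeatedly and evaluate at the center.
q(0) = 0
q′(0) = 3
q′′(0) = -9
q′′′(0) = 54
q^(4)(0) = -486
q^(5)(0) = 5832
Then c_k = q^(k)(0)/k! gives each Taylor coefficient.

243*s^5/5 - 81*s^4/4 + 9*s^3 - 9*s^2/2 + 3*s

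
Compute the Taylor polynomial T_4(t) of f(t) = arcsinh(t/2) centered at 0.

-t^3/48 + t/2

f(0) = 0
f′(0) = 1/2
f′′(0) = 0
f′′′(0) = -1/8
f^(4)(0) = 0
Then c_k = f^(k)(0)/k! gives each Taylor coefficient.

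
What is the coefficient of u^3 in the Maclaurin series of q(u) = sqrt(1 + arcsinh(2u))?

Substitute the inner expansion into the outer series and collect powers.
q(0) = 1
q′(0) = 1
q′′(0) = -1
q′′′(0) = -1
The Taylor polynomial is Σ q^(k)(0)/k! · u^k.

-1/6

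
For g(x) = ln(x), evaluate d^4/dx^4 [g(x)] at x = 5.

-6/625

From the series, [(x - 5)^4] g = -1/2500; multiply by 4! = 24 to get -6/625.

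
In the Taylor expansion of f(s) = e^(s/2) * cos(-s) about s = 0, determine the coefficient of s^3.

Write out both Maclaurin series and multiply, keeping only the needed powers.
f(0) = 1
f′(0) = 1/2
f′′(0) = -3/4
f′′′(0) = -11/8
So c_3 = f′′′(0)/3! = -11/48.

-11/48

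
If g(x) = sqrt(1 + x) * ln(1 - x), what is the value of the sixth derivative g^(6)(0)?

Multiply the two series term by term and collect like powers.
The coefficient of x^6 in the expansion is -169/640, so g^(6)(0) = 6! * (-169/640) = -1521/8.

-1521/8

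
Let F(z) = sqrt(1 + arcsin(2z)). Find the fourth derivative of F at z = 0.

Compose series: expand the inner function first, then feed it into the outer expansion.
The coefficient of z^4 in the expansion is -31/24, so F^(4)(0) = 4! * (-31/24) = -31.

-31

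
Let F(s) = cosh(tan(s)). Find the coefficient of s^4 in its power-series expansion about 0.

Plug the Maclaurin series of the inner function into that of the outer and collect terms.
F(0) = 1
F′(0) = 0
F′′(0) = 1
F′′′(0) = 0
F^(4)(0) = 9
So c_4 = F^(4)(0)/4! = 3/8.

3/8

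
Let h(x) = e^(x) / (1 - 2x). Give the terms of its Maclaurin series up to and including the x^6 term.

75973*x^6/720 + 6331*x^5/120 + 211*x^4/8 + 79*x^3/6 + 13*x^2/2 + 3*x + 1

Write out both Maclaurin series and multiply, keeping only the needed powers.
h(0) = 1
h′(0) = 3
h′′(0) = 13
h′′′(0) = 79
h^(4)(0) = 633
h^(5)(0) = 6331
h^(6)(0) = 75973
Then c_k = h^(k)(0)/k! gives each Taylor coefficient.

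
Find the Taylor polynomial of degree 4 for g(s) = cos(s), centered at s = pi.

Apply the Taylor formula c_k = f^(k)(a)/k!.
g(pi) = -1
g′(pi) = 0
g′′(pi) = 1
g′′′(pi) = 0
g^(4)(pi) = -1
Dividing each by k! gives the coefficients c_0, ..., c_4.

-(s - pi)^4/24 + (s - pi)^2/2 - 1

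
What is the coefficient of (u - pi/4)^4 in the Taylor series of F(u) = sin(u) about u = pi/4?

sqrt(2)/48

Compute the successive derivatives at the expansion point and divide by k!.
F(pi/4) = sqrt(2)/2
F′(pi/4) = sqrt(2)/2
F′′(pi/4) = -sqrt(2)/2
F′′′(pi/4) = -sqrt(2)/2
F^(4)(pi/4) = sqrt(2)/2
So c_4 = F^(4)(pi/4)/4! = sqrt(2)/48.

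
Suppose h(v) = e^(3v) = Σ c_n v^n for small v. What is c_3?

h(0) = 1
h′(0) = 3
h′′(0) = 9
h′′′(0) = 27
Dividing each by k! gives the coefficients c_0, ..., c_3.

9/2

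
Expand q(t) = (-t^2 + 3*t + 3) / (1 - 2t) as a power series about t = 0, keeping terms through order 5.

136*t^5 + 68*t^4 + 34*t^3 + 17*t^2 + 9*t + 3

Distribute the polynomial across the series and collect like powers.
q(0) = 3
q′(0) = 9
q′′(0) = 34
q′′′(0) = 204
q^(4)(0) = 1632
q^(5)(0) = 16320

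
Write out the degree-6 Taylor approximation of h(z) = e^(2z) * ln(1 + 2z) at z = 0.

-28*z^6/9 + 12*z^5/5 + 8*z^3/3 + 2*z^2 + 2*z

Expand each factor separately, then convolve coefficients.
[z^0] = 0;  [z^1] = 2;  [z^2] = 2;  [z^3] = 8/3;  [z^4] = 0;  [z^5] = 12/5;  [z^6] = -28/9.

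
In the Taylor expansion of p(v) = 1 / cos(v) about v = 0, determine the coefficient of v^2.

1/2

Invert the denominator's series and multiply.
p(0) = 1
p′(0) = 0
p′′(0) = 1
So c_2 = p′′(0)/2! = 1/2.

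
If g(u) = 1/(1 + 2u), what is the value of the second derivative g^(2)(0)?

8

From the series, [u^2] g = 4; multiply by 2! = 2 to get 8.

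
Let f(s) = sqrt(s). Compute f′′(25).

From the series, [(s - 25)^2] f = -1/1000; multiply by 2! = 2 to get -1/500.

-1/500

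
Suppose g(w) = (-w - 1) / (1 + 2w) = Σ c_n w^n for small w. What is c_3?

Shift and add copies of the series according to the polynomial's terms.
g(0) = -1
g′(0) = 1
g′′(0) = -4
g′′′(0) = 24
So c_3 = g′′′(0)/3! = 4.

4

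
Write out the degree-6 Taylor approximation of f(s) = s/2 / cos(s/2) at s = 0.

5*s^5/768 + s^3/16 + s/2

Write the quotient as an unknown series and match coefficients against numerator = denominator · series.
f(0) = 0
f′(0) = 1/2
f′′(0) = 0
f′′′(0) = 3/8
f^(4)(0) = 0
f^(5)(0) = 25/32
f^(6)(0) = 0
Dividing each by k! gives the coefficients c_0, ..., c_6.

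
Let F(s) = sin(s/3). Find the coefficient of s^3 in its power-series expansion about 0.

[s^0] = 0;  [s^1] = 1/3;  [s^2] = 0;  [s^3] = -1/162.
So c_3 = F′′′(0)/3! = -1/162.

-1/162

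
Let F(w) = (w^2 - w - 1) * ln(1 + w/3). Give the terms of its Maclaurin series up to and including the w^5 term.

Multiply each power in the prefactor through the base expansion.
[w^0] = 0;  [w^1] = -1/3;  [w^2] = -5/18;  [w^3] = 61/162;  [w^4] = -7/108;  [w^5] = 71/4860.

71*w^5/4860 - 7*w^4/108 + 61*w^3/162 - 5*w^2/18 - w/3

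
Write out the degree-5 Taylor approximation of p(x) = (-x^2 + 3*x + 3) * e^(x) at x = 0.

-x^5/60 + x^4/8 + x^3 + 7*x^2/2 + 6*x + 3

Multiply each power in the prefactor through the base expansion.
p(0) = 3
p′(0) = 6
p′′(0) = 7
p′′′(0) = 6
p^(4)(0) = 3
p^(5)(0) = -2
The Taylor polynomial is Σ p^(k)(0)/k! · x^k.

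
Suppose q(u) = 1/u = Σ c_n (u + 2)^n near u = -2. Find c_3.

Compute the successive derivatives at the expansion point and divide by k!.
q(-2) = -1/2
q′(-2) = -1/4
q′′(-2) = -1/4
q′′′(-2) = -3/8
So c_3 = q′′′(-2)/3! = -1/16.

-1/16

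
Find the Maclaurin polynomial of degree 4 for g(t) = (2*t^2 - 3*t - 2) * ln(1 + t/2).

Shift and add copies of the series according to the polynomial's terms.

-11*t^4/32 + 31*t^3/24 - 5*t^2/4 - t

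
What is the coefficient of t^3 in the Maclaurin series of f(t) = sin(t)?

[t^0] = 0;  [t^1] = 1;  [t^2] = 0;  [t^3] = -1/6.
So c_3 = f′′′(0)/3! = -1/6.

-1/6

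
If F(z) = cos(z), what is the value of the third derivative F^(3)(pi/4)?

Apply the Taylor formula c_k = f^(k)(a)/k!.
The coefficient of (z - pi/4)^3 in the expansion is sqrt(2)/12, so F′′′(pi/4) = 3! * (sqrt(2)/12) = sqrt(2)/2.

sqrt(2)/2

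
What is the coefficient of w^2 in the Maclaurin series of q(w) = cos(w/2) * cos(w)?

Take the Cauchy product of the two expansions.
So c_2 = q′′(0)/2! = -5/8.

-5/8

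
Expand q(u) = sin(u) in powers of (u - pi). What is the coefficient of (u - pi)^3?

q(pi) = 0
q′(pi) = -1
q′′(pi) = 0
q′′′(pi) = 1
Dividing each by k! gives the coefficients c_0, ..., c_3.

1/6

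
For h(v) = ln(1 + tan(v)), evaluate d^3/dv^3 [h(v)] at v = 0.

4

Plug the Maclaurin series of the inner function into that of the outer and collect terms.
The coefficient of v^3 in the expansion is 2/3, so h′′′(0) = 3! * (2/3) = 4.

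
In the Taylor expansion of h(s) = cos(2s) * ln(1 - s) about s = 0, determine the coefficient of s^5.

-1/5

Take the Cauchy product of the two expansions.
[s^0] = 0;  [s^1] = -1;  [s^2] = -1/2;  [s^3] = 5/3;  [s^4] = 3/4;  [s^5] = -1/5.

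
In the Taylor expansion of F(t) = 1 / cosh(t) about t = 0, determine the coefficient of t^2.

Divide the numerator series by the denominator series (power-series long division).
F(0) = 1
F′(0) = 0
F′′(0) = -1
Then c_k = F^(k)(0)/k! gives each Taylor coefficient.

-1/2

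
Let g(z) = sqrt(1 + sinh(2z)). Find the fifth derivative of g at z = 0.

241

Compose series: expand the inner function first, then feed it into the outer expansion.
The coefficient of z^5 in the expansion is 241/120, so g^(5)(0) = 5! * (241/120) = 241.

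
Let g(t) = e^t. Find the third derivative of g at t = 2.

Use the known series and substitute for the argument.
The coefficient of (t - 2)^3 in the expansion is e^(2)/6, so g′′′(2) = 3! * (e^(2)/6) = e^(2).

e^(2)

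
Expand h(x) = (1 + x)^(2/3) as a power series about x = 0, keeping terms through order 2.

-x^2/9 + 2*x/3 + 1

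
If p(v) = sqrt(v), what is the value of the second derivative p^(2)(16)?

From the series, [(v - 16)^2] p = -1/512; multiply by 2! = 2 to get -1/256.

-1/256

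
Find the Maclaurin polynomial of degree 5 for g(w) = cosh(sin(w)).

-w^4/8 + w^2/2 + 1

Let u equal the inner series; expand the outer function in u and truncate.
g(0) = 1
g′(0) = 0
g′′(0) = 1
g′′′(0) = 0
g^(4)(0) = -3
g^(5)(0) = 0
The Taylor polynomial is Σ g^(k)(0)/k! · w^k.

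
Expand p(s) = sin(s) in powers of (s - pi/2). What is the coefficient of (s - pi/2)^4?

1/24

p(pi/2) = 1
p′(pi/2) = 0
p′′(pi/2) = -1
p′′′(pi/2) = 0
p^(4)(pi/2) = 1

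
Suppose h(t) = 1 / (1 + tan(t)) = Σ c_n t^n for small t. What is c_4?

5/3

Expand as Σ (-1)^k u^k with u equal to the inner function's series.
[t^0] = 1;  [t^1] = -1;  [t^2] = 1;  [t^3] = -4/3;  [t^4] = 5/3.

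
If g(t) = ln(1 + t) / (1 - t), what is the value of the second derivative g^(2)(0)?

Multiply the numerator's expansion by the denominator's geometric series.
The coefficient of t^2 in the expansion is 1/2, so g′′(0) = 2! * (1/2) = 1.

1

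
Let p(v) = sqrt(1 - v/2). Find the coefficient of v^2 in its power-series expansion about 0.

-1/32

Apply the Taylor formula c_k = f^(k)(a)/k!.
[v^0] = 1;  [v^1] = -1/4;  [v^2] = -1/32.
So c_2 = p′′(0)/2! = -1/32.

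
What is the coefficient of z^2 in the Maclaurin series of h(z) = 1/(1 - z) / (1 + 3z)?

7

Expand each factor separately, then convolve coefficients.
h(0) = 1
h′(0) = -2
h′′(0) = 14
So c_2 = h′′(0)/2! = 7.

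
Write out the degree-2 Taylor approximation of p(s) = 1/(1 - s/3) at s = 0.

[s^0] = 1;  [s^1] = 1/3;  [s^2] = 1/9.

s^2/9 + s/3 + 1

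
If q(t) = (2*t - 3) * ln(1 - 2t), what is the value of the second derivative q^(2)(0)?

Distribute the polynomial across the series and collect like powers.
The coefficient of t^2 in the expansion is 2, so q′′(0) = 2! * (2) = 4.

4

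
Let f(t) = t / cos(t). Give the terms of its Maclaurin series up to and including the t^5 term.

5*t^5/24 + t^3/2 + t

Write the quotient as an unknown series and match coefficients against numerator = denominator · series.
[t^0] = 0;  [t^1] = 1;  [t^2] = 0;  [t^3] = 1/2;  [t^4] = 0;  [t^5] = 5/24.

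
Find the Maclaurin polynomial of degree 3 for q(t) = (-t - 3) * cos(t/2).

t^3/8 + 3*t^2/8 - t - 3

Multiply each power in the prefactor through the base expansion.
q(0) = -3
q′(0) = -1
q′′(0) = 3/4
q′′′(0) = 3/4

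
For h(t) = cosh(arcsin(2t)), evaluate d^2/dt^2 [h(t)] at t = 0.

4

Substitute the inner expansion into the outer series and collect powers.
The coefficient of t^2 in the expansion is 2, so h′′(0) = 2! * (2) = 4.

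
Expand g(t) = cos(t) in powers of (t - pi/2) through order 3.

Apply the Taylor formula c_k = f^(k)(a)/k!.
g(pi/2) = 0
g′(pi/2) = -1
g′′(pi/2) = 0
g′′′(pi/2) = 1
Dividing each by k! gives the coefficients c_0, ..., c_3.

(t - pi/2)^3/6 - (t - pi/2)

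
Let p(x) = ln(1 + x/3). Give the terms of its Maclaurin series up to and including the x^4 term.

-x^4/324 + x^3/81 - x^2/18 + x/3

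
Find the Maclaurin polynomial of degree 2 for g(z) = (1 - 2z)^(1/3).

-4*z^2/9 - 2*z/3 + 1

Apply the Taylor formula c_k = f^(k)(a)/k!.
g(0) = 1
g′(0) = -2/3
g′′(0) = -8/9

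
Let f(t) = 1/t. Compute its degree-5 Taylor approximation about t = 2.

-(t - 2)^5/64 + (t - 2)^4/32 - (t - 2)^3/16 + (t - 2)^2/8 - (t - 2)/4 + 1/2

Use the known series and substitute for the argument.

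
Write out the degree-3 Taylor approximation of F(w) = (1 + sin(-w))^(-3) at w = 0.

19*w^3/2 + 6*w^2 + 3*w + 1

Substitute the inner expansion into the outer series and collect powers.
[w^0] = 1;  [w^1] = 3;  [w^2] = 6;  [w^3] = 19/2.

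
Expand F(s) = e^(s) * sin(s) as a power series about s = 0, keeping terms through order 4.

Take the Cauchy product of the two expansions.
F(0) = 0
F′(0) = 1
F′′(0) = 2
F′′′(0) = 2
F^(4)(0) = 0

s^3/3 + s^2 + s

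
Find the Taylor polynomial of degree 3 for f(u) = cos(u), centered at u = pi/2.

(u - pi/2)^3/6 - (u - pi/2)

f(pi/2) = 0
f′(pi/2) = -1
f′′(pi/2) = 0
f′′′(pi/2) = 1
Then c_k = f^(k)(pi/2)/k! gives each Taylor coefficient.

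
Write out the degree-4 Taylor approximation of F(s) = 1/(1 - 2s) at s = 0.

16*s^4 + 8*s^3 + 4*s^2 + 2*s + 1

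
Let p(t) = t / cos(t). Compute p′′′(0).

Invert the denominator's series and multiply.
From the series, [t^3] p = 1/2; multiply by 3! = 6 to get 3.

3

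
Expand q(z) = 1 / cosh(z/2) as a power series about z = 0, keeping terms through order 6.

Write the quotient as an unknown series and match coefficients against numerator = denominator · series.
q(0) = 1
q′(0) = 0
q′′(0) = -1/4
q′′′(0) = 0
q^(4)(0) = 5/16
q^(5)(0) = 0
q^(6)(0) = -61/64
Then c_k = q^(k)(0)/k! gives each Taylor coefficient.

-61*z^6/46080 + 5*z^4/384 - z^2/8 + 1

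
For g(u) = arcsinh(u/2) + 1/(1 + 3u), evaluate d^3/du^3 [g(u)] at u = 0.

-1297/8

Combine the two series term by term.
The coefficient of u^3 in the expansion is -1297/48, so g′′′(0) = 3! * (-1297/48) = -1297/8.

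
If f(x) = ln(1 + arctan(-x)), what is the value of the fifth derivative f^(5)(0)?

Let u equal the inner series; expand the outer function in u and truncate.
The coefficient of x^5 in the expansion is -1/15, so f^(5)(0) = 5! * (-1/15) = -8.

-8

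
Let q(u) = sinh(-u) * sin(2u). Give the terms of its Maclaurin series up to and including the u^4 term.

Expand each factor separately, then convolve coefficients.
[u^0] = 0;  [u^1] = 0;  [u^2] = -2;  [u^3] = 0;  [u^4] = 1.

u^4 - 2*u^2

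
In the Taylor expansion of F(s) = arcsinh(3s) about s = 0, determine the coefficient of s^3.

-9/2

F(0) = 0
F′(0) = 3
F′′(0) = 0
F′′′(0) = -27
So c_3 = F′′′(0)/3! = -9/2.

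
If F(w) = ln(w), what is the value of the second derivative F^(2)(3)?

-1/9

The coefficient of (w - 3)^2 in the expansion is -1/18, so F′′(3) = 2! * (-1/18) = -1/9.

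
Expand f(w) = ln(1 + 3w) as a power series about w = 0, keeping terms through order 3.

[w^0] = 0;  [w^1] = 3;  [w^2] = -9/2;  [w^3] = 9.

9*w^3 - 9*w^2/2 + 3*w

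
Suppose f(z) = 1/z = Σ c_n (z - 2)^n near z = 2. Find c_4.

[(z - 2)^0] = 1/2;  [(z - 2)^1] = -1/4;  [(z - 2)^2] = 1/8;  [(z - 2)^3] = -1/16;  [(z - 2)^4] = 1/32.

1/32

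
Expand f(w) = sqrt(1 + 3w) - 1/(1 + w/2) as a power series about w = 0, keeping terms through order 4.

Combine the two series term by term.
f(0) = 0
f′(0) = 2
f′′(0) = -11/4
f′′′(0) = 87/8
f^(4)(0) = -1239/16
Dividing each by k! gives the coefficients c_0, ..., c_4.

-413*w^4/128 + 29*w^3/16 - 11*w^2/8 + 2*w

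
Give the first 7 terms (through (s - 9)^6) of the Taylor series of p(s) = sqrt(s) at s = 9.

-7*(s - 9)^6/60466176 + 7*(s - 9)^5/5038848 - 5*(s - 9)^4/279936 + (s - 9)^3/3888 - (s - 9)^2/216 + (s - 9)/6 + 3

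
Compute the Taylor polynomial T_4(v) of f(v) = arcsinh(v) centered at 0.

-v^3/6 + v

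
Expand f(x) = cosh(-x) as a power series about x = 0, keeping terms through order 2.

x^2/2 + 1

Differentiate repeatedly and evaluate at the center.
f(0) = 1
f′(0) = 0
f′′(0) = 1
The Taylor polynomial is Σ f^(k)(0)/k! · x^k.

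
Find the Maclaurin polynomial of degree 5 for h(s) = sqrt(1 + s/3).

h(0) = 1
h′(0) = 1/6
h′′(0) = -1/36
h′′′(0) = 1/72
h^(4)(0) = -5/432
h^(5)(0) = 35/2592

7*s^5/62208 - 5*s^4/10368 + s^3/432 - s^2/72 + s/6 + 1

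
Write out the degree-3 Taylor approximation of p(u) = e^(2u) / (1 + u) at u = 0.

u^3/3 + u^2 + u + 1

Multiply the two series term by term and collect like powers.
p(0) = 1
p′(0) = 1
p′′(0) = 2
p′′′(0) = 2
The Taylor polynomial is Σ p^(k)(0)/k! · u^k.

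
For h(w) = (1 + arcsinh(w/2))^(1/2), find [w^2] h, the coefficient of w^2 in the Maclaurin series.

Substitute the inner expansion into the outer series and collect powers.

-1/32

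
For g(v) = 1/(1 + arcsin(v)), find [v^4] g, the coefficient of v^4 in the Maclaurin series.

Compose series: expand the inner function first, then feed it into the outer expansion.
g(0) = 1
g′(0) = -1
g′′(0) = 2
g′′′(0) = -7
g^(4)(0) = 32

4/3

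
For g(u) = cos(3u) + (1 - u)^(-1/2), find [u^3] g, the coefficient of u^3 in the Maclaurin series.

5/16

Combine the two series term by term.
g(0) = 2
g′(0) = 1/2
g′′(0) = -33/4
g′′′(0) = 15/8
So c_3 = g′′′(0)/3! = 5/16.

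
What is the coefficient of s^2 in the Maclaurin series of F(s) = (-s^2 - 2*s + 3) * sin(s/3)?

-2/3

Shift and add copies of the series according to the polynomial's terms.
F(0) = 0
F′(0) = 1
F′′(0) = -4/3
So c_2 = F′′(0)/2! = -2/3.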